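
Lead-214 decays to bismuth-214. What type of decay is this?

ΔA = 214 − 214 = 0; ΔZ = 83 − 82 = +1.
A is unchanged and Z rises by 1 — a neutron has become a proton (β⁻ decay).

beta-minus decay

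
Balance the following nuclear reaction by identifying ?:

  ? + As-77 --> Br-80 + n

alpha particle

Conserve mass number: A + 77 = 80 + 1, so A = 4.
Conserve atomic number: Z + 33 = 35 + 0, so Z = 2.
A = 4 and Z = 2 is He-4 — an alpha particle.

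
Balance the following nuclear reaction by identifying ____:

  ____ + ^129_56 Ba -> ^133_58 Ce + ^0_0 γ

Conserve mass number: A + 129 = 133 + 0, so A = 4.
Conserve atomic number: Z + 56 = 58 + 0, so Z = 2.
A = 4 and Z = 2 is ^4_2 He — an alpha particle.

alpha particle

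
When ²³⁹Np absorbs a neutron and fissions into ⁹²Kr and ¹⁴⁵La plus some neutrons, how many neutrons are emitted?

3

Conserve mass number: 240 = 92 + 145 + k, so k = 240 − 237 = 3.
Check atomic number: 93 = 36 + 57 + 0 = 93. ✓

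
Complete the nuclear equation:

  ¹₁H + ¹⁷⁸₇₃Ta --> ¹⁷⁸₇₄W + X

Conserve mass number: 1 + 178 = 178 + A, so A = 1.
Conserve atomic number: 1 + 73 = 74 + Z, so Z = 0.
A = 1 and Z = 0 is ¹₀n — a neutron.

neutron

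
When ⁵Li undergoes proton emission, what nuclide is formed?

He-4

Proton emission: mass number changes by -1, atomic number by -1.
A: 5 − 1 = 4; Z: 3 − 1 = 2.
Z = 2 is helium, so the daughter is ⁴He.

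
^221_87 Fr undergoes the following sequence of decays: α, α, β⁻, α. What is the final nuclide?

Start: (A, Z) = (221, 87).
After α: (217, 85).
After α: (213, 83).
After β⁻: (213, 84).
After α: (209, 82).
Z = 82 is lead.

Pb-209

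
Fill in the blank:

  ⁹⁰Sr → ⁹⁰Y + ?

beta-minus particle

Conserve mass number: 90 = 90 + A, so A = 0.
Conserve atomic number: 38 = 39 + Z, so Z = -1.
A = 0 and Z = -1 is e⁻ — a beta-minus particle.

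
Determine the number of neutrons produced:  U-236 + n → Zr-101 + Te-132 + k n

Conserve mass number: 237 = 101 + 132 + k, so k = 237 − 233 = 4.
Check atomic number: 92 = 40 + 52 + 0 = 92. ✓

4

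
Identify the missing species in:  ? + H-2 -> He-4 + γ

Conserve mass number: A + 2 = 4 + 0, so A = 2.
Conserve atomic number: Z + 1 = 2 + 0, so Z = 1.
A = 2 and Z = 1 is H-2 — a deuteron.

deuteron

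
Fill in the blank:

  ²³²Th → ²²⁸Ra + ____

Conserve mass number: 232 = 228 + A, so A = 4.
Conserve atomic number: 90 = 88 + Z, so Z = 2.
A = 4 and Z = 2 is ⁴He — an alpha particle.

alpha particle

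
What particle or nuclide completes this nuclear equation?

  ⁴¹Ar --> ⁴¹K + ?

Conserve mass number: 41 = 41 + A, so A = 0.
Conserve atomic number: 18 = 19 + Z, so Z = -1.
A = 0 and Z = -1 is e⁻ — a beta-minus particle.

beta-minus particle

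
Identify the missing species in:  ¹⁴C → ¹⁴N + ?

Conserve mass number: 14 = 14 + A, so A = 0.
Conserve atomic number: 6 = 7 + Z, so Z = -1.
A = 0 and Z = -1 is e⁻ — a beta-minus particle.

beta-minus particle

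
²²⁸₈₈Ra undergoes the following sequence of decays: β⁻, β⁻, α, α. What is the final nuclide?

Rn-220

Start: (A, Z) = (228, 88).
After β⁻: (228, 89).
After β⁻: (228, 90).
After α: (224, 88).
After α: (220, 86).
Z = 86 is radon.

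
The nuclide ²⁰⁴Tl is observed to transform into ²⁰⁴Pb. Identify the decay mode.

beta-minus decay

ΔA = 204 − 204 = 0; ΔZ = 82 − 81 = +1.
A is unchanged and Z rises by 1 — a neutron has become a proton (β⁻ decay).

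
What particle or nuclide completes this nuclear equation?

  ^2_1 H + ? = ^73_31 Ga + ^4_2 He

Conserve mass number: 2 + A = 73 + 4, so A = 75.
Conserve atomic number: 1 + Z = 31 + 2, so Z = 32.
Z = 32 is germanium, so the species is ^75_32 Ge.

Ge-75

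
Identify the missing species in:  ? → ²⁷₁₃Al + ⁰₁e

Conserve mass number: A = 27 + 0, so A = 27.
Conserve atomic number: Z = 13 + 1, so Z = 14.
Z = 14 is silicon, so the species is ²⁷₁₄Si.

Si-27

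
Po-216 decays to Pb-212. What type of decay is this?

ΔA = 212 − 216 = -4; ΔZ = 82 − 84 = -2.
A drops by 4 and Z drops by 2 — the signature of alpha emission.

alpha decay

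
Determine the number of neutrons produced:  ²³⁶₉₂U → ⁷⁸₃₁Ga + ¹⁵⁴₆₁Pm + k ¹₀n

Conserve mass number: 236 = 78 + 154 + k, so k = 236 − 232 = 4.
Check atomic number: 92 = 31 + 61 + 0 = 92. ✓

4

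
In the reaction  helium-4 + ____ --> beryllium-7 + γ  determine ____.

He-3

Conserve mass number: 4 + A = 7 + 0, so A = 3.
Conserve atomic number: 2 + Z = 4 + 0, so Z = 2.
Z = 2 is helium, so the species is helium-3.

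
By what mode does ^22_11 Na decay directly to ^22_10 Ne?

ΔA = 22 − 22 = 0; ΔZ = 10 − 11 = -1.
A is unchanged and Z drops by 1 — a proton has become a neutron (β⁺ emission or electron capture).

beta-plus decay or electron capture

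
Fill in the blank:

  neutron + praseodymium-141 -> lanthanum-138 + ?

Conserve mass number: 1 + 141 = 138 + A, so A = 4.
Conserve atomic number: 0 + 59 = 57 + Z, so Z = 2.
A = 4 and Z = 2 is helium-4 — an alpha particle.

alpha particle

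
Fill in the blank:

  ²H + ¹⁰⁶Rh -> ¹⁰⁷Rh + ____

proton

Conserve mass number: 2 + 106 = 107 + A, so A = 1.
Conserve atomic number: 1 + 45 = 45 + Z, so Z = 1.
A = 1 and Z = 1 is ¹H — a proton.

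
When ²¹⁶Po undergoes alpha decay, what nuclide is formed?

Pb-212

Alpha decay: mass number changes by -4, atomic number by -2.
A: 216 − 4 = 212; Z: 84 − 2 = 82.
Z = 82 is lead, so the daughter is ²¹²Pb.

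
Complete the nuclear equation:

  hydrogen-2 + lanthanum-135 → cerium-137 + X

Conserve mass number: 2 + 135 = 137 + A, so A = 0.
Conserve atomic number: 1 + 57 = 58 + Z, so Z = 0.
A = 0 and Z = 0 is γ — a gamma ray.

gamma ray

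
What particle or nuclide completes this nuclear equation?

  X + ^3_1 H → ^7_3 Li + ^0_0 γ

alpha particle

Conserve mass number: A + 3 = 7 + 0, so A = 4.
Conserve atomic number: Z + 1 = 3 + 0, so Z = 2.
A = 4 and Z = 2 is ^4_2 He — an alpha particle.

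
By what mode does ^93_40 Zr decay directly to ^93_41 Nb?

beta-minus decay

ΔA = 93 − 93 = 0; ΔZ = 41 − 40 = +1.
A is unchanged and Z rises by 1 — a neutron has become a proton (β⁻ decay).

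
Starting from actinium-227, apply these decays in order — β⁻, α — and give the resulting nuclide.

Ra-223

Start: (A, Z) = (227, 89).
After β⁻: (227, 90).
After α: (223, 88).
Z = 88 is radium.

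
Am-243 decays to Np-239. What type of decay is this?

alpha decay

ΔA = 239 − 243 = -4; ΔZ = 93 − 95 = -2.
A drops by 4 and Z drops by 2 — the signature of alpha emission.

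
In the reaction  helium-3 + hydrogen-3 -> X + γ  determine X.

Li-6

Conserve mass number: 3 + 3 = A + 0, so A = 6.
Conserve atomic number: 2 + 1 = Z + 0, so Z = 3.
Z = 3 is lithium, so the species is lithium-6.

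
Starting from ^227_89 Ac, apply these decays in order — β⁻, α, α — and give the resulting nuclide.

Start: (A, Z) = (227, 89).
After β⁻: (227, 90).
After α: (223, 88).
After α: (219, 86).
Z = 86 is radon.

Rn-219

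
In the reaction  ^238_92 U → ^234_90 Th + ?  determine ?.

Conserve mass number: 238 = 234 + A, so A = 4.
Conserve atomic number: 92 = 90 + Z, so Z = 2.
A = 4 and Z = 2 is ^4_2 He — an alpha particle.

alpha particle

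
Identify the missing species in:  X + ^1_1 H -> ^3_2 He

Conserve mass number: A + 1 = 3, so A = 2.
Conserve atomic number: Z + 1 = 2, so Z = 1.
A = 2 and Z = 1 is ^2_1 H — a deuteron.

deuteron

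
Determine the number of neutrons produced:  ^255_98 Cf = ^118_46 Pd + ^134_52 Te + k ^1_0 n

3

Conserve mass number: 255 = 118 + 134 + k, so k = 255 − 252 = 3.
Check atomic number: 98 = 46 + 52 + 0 = 98. ✓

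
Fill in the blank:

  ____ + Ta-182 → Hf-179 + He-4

Conserve mass number: A + 182 = 179 + 4, so A = 1.
Conserve atomic number: Z + 73 = 72 + 2, so Z = 1.
A = 1 and Z = 1 is H-1 — a proton.

proton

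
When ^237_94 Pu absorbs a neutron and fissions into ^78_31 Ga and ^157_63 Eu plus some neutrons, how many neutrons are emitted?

3

Conserve mass number: 238 = 78 + 157 + k, so k = 238 − 235 = 3.
Check atomic number: 94 = 31 + 63 + 0 = 94. ✓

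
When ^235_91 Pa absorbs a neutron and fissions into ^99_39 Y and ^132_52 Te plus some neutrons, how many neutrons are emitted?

Conserve mass number: 236 = 99 + 132 + k, so k = 236 − 231 = 5.
Check atomic number: 91 = 39 + 52 + 0 = 91. ✓

5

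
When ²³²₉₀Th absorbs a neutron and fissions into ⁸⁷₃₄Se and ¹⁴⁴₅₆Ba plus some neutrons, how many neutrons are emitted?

2

Conserve mass number: 233 = 87 + 144 + k, so k = 233 − 231 = 2.
Check atomic number: 90 = 34 + 56 + 0 = 90. ✓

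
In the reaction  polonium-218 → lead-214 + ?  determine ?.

alpha particle

Conserve mass number: 218 = 214 + A, so A = 4.
Conserve atomic number: 84 = 82 + Z, so Z = 2.
A = 4 and Z = 2 is helium-4 — an alpha particle.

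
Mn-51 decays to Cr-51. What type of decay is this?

ΔA = 51 − 51 = 0; ΔZ = 24 − 25 = -1.
A is unchanged and Z drops by 1 — a proton has become a neutron (β⁺ emission or electron capture).

beta-plus decay or electron capture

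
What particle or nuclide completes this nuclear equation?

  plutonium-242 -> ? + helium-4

Conserve mass number: 242 = A + 4, so A = 238.
Conserve atomic number: 94 = Z + 2, so Z = 92.
Z = 92 is uranium, so the species is uranium-238.

U-238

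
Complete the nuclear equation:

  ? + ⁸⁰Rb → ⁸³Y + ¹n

Conserve mass number: A + 80 = 83 + 1, so A = 4.
Conserve atomic number: Z + 37 = 39 + 0, so Z = 2.
A = 4 and Z = 2 is ⁴He — an alpha particle.

alpha particle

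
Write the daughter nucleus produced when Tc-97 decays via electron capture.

Electron capture: mass number changes by +0, atomic number by -1.
A: 97 = 97; Z: 43 − 1 = 42.
Z = 42 is molybdenum, so the daughter is Mo-97.

Mo-97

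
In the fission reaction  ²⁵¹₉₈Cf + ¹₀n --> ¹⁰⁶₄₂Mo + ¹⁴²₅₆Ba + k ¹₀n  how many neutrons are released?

Conserve mass number: 252 = 106 + 142 + k, so k = 252 − 248 = 4.
Check atomic number: 98 = 42 + 56 + 0 = 98. ✓

4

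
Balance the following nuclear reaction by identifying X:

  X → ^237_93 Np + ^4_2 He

Conserve mass number: A = 237 + 4, so A = 241.
Conserve atomic number: Z = 93 + 2, so Z = 95.
Z = 95 is americium, so the species is ^241_95 Am.

Am-241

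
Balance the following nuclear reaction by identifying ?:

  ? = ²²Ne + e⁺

Conserve mass number: A = 22 + 0, so A = 22.
Conserve atomic number: Z = 10 + 1, so Z = 11.
Z = 11 is sodium, so the species is ²²Na.

Na-22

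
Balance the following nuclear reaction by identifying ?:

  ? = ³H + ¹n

Conserve mass number: A = 3 + 1, so A = 4.
Conserve atomic number: Z = 1 + 0, so Z = 1.
Z = 1 is hydrogen, so the species is ⁴H.

H-4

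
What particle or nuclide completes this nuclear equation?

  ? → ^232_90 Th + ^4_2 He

U-236

Conserve mass number: A = 232 + 4, so A = 236.
Conserve atomic number: Z = 90 + 2, so Z = 92.
Z = 92 is uranium, so the species is ^236_92 U.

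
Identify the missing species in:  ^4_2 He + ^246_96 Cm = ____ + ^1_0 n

Conserve mass number: 4 + 246 = A + 1, so A = 249.
Conserve atomic number: 2 + 96 = Z + 0, so Z = 98.
Z = 98 is californium, so the species is ^249_98 Cf.

Cf-249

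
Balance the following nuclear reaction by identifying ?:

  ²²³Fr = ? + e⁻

Conserve mass number: 223 = A + 0, so A = 223.
Conserve atomic number: 87 = Z − 1, so Z = 88.
Z = 88 is radium, so the species is ²²³Ra.

Ra-223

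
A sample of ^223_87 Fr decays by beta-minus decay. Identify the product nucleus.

Beta-minus decay: mass number changes by +0, atomic number by +1.
A: 223 = 223; Z: 87 + 1 = 88.
Z = 88 is radium, so the daughter is ^223_88 Ra.

Ra-223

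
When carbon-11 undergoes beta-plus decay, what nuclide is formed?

Beta-plus decay: mass number changes by +0, atomic number by -1.
A: 11 = 11; Z: 6 − 1 = 5.
Z = 5 is boron, so the daughter is boron-11.

B-11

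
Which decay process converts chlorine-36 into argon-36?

ΔA = 36 − 36 = 0; ΔZ = 18 − 17 = +1.
A is unchanged and Z rises by 1 — a neutron has become a proton (β⁻ decay).

beta-minus decay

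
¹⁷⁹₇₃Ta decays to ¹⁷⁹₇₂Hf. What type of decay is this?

beta-plus decay or electron capture

ΔA = 179 − 179 = 0; ΔZ = 72 − 73 = -1.
A is unchanged and Z drops by 1 — a proton has become a neutron (β⁺ emission or electron capture).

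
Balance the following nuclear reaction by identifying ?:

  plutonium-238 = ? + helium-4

Conserve mass number: 238 = A + 4, so A = 234.
Conserve atomic number: 94 = Z + 2, so Z = 92.
Z = 92 is uranium, so the species is uranium-234.

U-234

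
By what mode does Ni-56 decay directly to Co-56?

beta-plus decay or electron capture

ΔA = 56 − 56 = 0; ΔZ = 27 − 28 = -1.
A is unchanged and Z drops by 1 — a proton has become a neutron (β⁺ emission or electron capture).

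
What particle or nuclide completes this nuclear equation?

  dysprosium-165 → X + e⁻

Ho-165

Conserve mass number: 165 = A + 0, so A = 165.
Conserve atomic number: 66 = Z − 1, so Z = 67.
Z = 67 is holmium, so the species is holmium-165.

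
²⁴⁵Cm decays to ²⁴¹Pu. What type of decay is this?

ΔA = 241 − 245 = -4; ΔZ = 94 − 96 = -2.
A drops by 4 and Z drops by 2 — the signature of alpha emission.

alpha decay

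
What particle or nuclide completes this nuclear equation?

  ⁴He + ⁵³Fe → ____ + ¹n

Ni-56

Conserve mass number: 4 + 53 = A + 1, so A = 56.
Conserve atomic number: 2 + 26 = Z + 0, so Z = 28.
Z = 28 is nickel, so the species is ⁵⁶Ni.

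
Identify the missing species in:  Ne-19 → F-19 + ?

positron

Conserve mass number: 19 = 19 + A, so A = 0.
Conserve atomic number: 10 = 9 + Z, so Z = 1.
A = 0 and Z = 1 is e⁺ — a positron.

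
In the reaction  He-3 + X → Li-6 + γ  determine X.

Conserve mass number: 3 + A = 6 + 0, so A = 3.
Conserve atomic number: 2 + Z = 3 + 0, so Z = 1.
A = 3 and Z = 1 is H-3 — a triton.

triton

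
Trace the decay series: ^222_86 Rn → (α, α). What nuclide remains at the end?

Pb-214

Start: (A, Z) = (222, 86).
After α: (218, 84).
After α: (214, 82).
Z = 82 is lead.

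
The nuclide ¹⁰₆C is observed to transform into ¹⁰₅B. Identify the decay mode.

beta-plus decay or electron capture

ΔA = 10 − 10 = 0; ΔZ = 5 − 6 = -1.
A is unchanged and Z drops by 1 — a proton has become a neutron (β⁺ emission or electron capture).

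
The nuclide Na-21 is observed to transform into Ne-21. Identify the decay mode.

beta-plus decay or electron capture

ΔA = 21 − 21 = 0; ΔZ = 10 − 11 = -1.
A is unchanged and Z drops by 1 — a proton has become a neutron (β⁺ emission or electron capture).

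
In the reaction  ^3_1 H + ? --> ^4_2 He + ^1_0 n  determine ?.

deuteron

Conserve mass number: 3 + A = 4 + 1, so A = 2.
Conserve atomic number: 1 + Z = 2 + 0, so Z = 1.
A = 2 and Z = 1 is ^2_1 H — a deuteron.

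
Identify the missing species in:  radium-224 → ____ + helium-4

Rn-220

Conserve mass number: 224 = A + 4, so A = 220.
Conserve atomic number: 88 = Z + 2, so Z = 86.
Z = 86 is radon, so the species is radon-220.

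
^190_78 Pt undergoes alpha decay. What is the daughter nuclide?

Os-186

Alpha decay: mass number changes by -4, atomic number by -2.
A: 190 − 4 = 186; Z: 78 − 2 = 76.
Z = 76 is osmium, so the daughter is ^186_76 Os.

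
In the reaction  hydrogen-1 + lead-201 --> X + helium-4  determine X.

Tl-198

Conserve mass number: 1 + 201 = A + 4, so A = 198.
Conserve atomic number: 1 + 82 = Z + 2, so Z = 81.
Z = 81 is thallium, so the species is thallium-198.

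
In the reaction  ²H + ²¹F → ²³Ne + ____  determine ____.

gamma ray

Conserve mass number: 2 + 21 = 23 + A, so A = 0.
Conserve atomic number: 1 + 9 = 10 + Z, so Z = 0.
A = 0 and Z = 0 is γ — a gamma ray.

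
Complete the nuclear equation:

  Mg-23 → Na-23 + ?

Conserve mass number: 23 = 23 + A, so A = 0.
Conserve atomic number: 12 = 11 + Z, so Z = 1.
A = 0 and Z = 1 is e⁺ — a positron.

positron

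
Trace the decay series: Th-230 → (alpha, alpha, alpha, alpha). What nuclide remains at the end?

Pb-214

Start: (A, Z) = (230, 90).
After α: (226, 88).
After α: (222, 86).
After α: (218, 84).
After α: (214, 82).
Z = 82 is lead.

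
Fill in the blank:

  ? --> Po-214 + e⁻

Bi-214

Conserve mass number: A = 214 + 0, so A = 214.
Conserve atomic number: Z = 84 − 1, so Z = 83.
Z = 83 is bismuth, so the species is Bi-214.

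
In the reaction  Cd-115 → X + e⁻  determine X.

In-115

Conserve mass number: 115 = A + 0, so A = 115.
Conserve atomic number: 48 = Z − 1, so Z = 49.
Z = 49 is indium, so the species is In-115.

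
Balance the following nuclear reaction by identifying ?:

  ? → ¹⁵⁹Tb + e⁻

Conserve mass number: A = 159 + 0, so A = 159.
Conserve atomic number: Z = 65 − 1, so Z = 64.
Z = 64 is gadolinium, so the species is ¹⁵⁹Gd.

Gd-159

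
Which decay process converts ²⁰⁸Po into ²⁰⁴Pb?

ΔA = 204 − 208 = -4; ΔZ = 82 − 84 = -2.
A drops by 4 and Z drops by 2 — the signature of alpha emission.

alpha decay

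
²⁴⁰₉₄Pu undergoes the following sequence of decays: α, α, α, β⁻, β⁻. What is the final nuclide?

Start: (A, Z) = (240, 94).
After α: (236, 92).
After α: (232, 90).
After α: (228, 88).
After β⁻: (228, 89).
After β⁻: (228, 90).
Z = 90 is thorium.

Th-228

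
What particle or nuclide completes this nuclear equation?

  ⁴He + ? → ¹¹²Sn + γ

Conserve mass number: 4 + A = 112 + 0, so A = 108.
Conserve atomic number: 2 + Z = 50 + 0, so Z = 48.
Z = 48 is cadmium, so the species is ¹⁰⁸Cd.

Cd-108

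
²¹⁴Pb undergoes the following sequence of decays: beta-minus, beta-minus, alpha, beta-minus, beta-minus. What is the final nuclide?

Start: (A, Z) = (214, 82).
After β⁻: (214, 83).
After β⁻: (214, 84).
After α: (210, 82).
After β⁻: (210, 83).
After β⁻: (210, 84).
Z = 84 is polonium.

Po-210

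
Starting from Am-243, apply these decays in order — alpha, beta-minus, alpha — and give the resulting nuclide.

U-235

Start: (A, Z) = (243, 95).
After α: (239, 93).
After β⁻: (239, 94).
After α: (235, 92).
Z = 92 is uranium.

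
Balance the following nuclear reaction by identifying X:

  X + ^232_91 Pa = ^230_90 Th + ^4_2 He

Conserve mass number: A + 232 = 230 + 4, so A = 2.
Conserve atomic number: Z + 91 = 90 + 2, so Z = 1.
A = 2 and Z = 1 is ^2_1 H — a deuteron.

deuteron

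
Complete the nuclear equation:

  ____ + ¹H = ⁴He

triton

Conserve mass number: A + 1 = 4, so A = 3.
Conserve atomic number: Z + 1 = 2, so Z = 1.
A = 3 and Z = 1 is ³H — a triton.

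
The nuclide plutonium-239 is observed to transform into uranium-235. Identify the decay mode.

alpha decay

ΔA = 235 − 239 = -4; ΔZ = 92 − 94 = -2.
A drops by 4 and Z drops by 2 — the signature of alpha emission.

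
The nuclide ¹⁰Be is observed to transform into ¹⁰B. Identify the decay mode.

ΔA = 10 − 10 = 0; ΔZ = 5 − 4 = +1.
A is unchanged and Z rises by 1 — a neutron has become a proton (β⁻ decay).

beta-minus decay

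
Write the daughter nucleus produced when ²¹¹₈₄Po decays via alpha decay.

Pb-207

Alpha decay: mass number changes by -4, atomic number by -2.
A: 211 − 4 = 207; Z: 84 − 2 = 82.
Z = 82 is lead, so the daughter is ²⁰⁷₈₂Pb.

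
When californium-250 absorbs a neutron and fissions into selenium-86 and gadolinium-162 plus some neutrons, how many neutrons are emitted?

3

Conserve mass number: 251 = 86 + 162 + k, so k = 251 − 248 = 3.
Check atomic number: 98 = 34 + 64 + 0 = 98. ✓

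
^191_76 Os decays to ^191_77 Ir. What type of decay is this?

ΔA = 191 − 191 = 0; ΔZ = 77 − 76 = +1.
A is unchanged and Z rises by 1 — a neutron has become a proton (β⁻ decay).

beta-minus decay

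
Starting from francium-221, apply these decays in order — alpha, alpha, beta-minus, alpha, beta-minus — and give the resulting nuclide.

Bi-209

Start: (A, Z) = (221, 87).
After α: (217, 85).
After α: (213, 83).
After β⁻: (213, 84).
After α: (209, 82).
After β⁻: (209, 83).
Z = 83 is bismuth.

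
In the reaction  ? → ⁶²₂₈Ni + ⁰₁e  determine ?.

Conserve mass number: A = 62 + 0, so A = 62.
Conserve atomic number: Z = 28 + 1, so Z = 29.
Z = 29 is copper, so the species is ⁶²₂₉Cu.

Cu-62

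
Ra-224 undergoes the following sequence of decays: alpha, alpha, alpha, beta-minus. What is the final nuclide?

Bi-212

Start: (A, Z) = (224, 88).
After α: (220, 86).
After α: (216, 84).
After α: (212, 82).
After β⁻: (212, 83).
Z = 83 is bismuth.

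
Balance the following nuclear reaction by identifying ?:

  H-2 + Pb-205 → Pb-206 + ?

Conserve mass number: 2 + 205 = 206 + A, so A = 1.
Conserve atomic number: 1 + 82 = 82 + Z, so Z = 1.
A = 1 and Z = 1 is H-1 — a proton.

proton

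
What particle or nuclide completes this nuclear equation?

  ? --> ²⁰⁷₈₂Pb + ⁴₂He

Conserve mass number: A = 207 + 4, so A = 211.
Conserve atomic number: Z = 82 + 2, so Z = 84.
Z = 84 is polonium, so the species is ²¹¹₈₄Po.

Po-211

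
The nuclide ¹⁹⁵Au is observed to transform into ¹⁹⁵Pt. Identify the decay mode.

ΔA = 195 − 195 = 0; ΔZ = 78 − 79 = -1.
A is unchanged and Z drops by 1 — a proton has become a neutron (β⁺ emission or electron capture).

beta-plus decay or electron capture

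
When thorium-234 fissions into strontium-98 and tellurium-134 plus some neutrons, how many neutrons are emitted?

2

Conserve mass number: 234 = 98 + 134 + k, so k = 234 − 232 = 2.
Check atomic number: 90 = 38 + 52 + 0 = 90. ✓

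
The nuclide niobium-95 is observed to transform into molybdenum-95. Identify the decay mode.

beta-minus decay

ΔA = 95 − 95 = 0; ΔZ = 42 − 41 = +1.
A is unchanged and Z rises by 1 — a neutron has become a proton (β⁻ decay).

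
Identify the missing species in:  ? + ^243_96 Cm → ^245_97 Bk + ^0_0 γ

deuteron

Conserve mass number: A + 243 = 245 + 0, so A = 2.
Conserve atomic number: Z + 96 = 97 + 0, so Z = 1.
A = 2 and Z = 1 is ^2_1 H — a deuteron.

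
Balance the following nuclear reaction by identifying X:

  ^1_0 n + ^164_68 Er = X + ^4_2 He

Conserve mass number: 1 + 164 = A + 4, so A = 161.
Conserve atomic number: 0 + 68 = Z + 2, so Z = 66.
Z = 66 is dysprosium, so the species is ^161_66 Dy.

Dy-161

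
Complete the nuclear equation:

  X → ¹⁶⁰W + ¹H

Re-161

Conserve mass number: A = 160 + 1, so A = 161.
Conserve atomic number: Z = 74 + 1, so Z = 75.
Z = 75 is rhenium, so the species is ¹⁶¹Re.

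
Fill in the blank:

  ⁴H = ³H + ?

Conserve mass number: 4 = 3 + A, so A = 1.
Conserve atomic number: 1 = 1 + Z, so Z = 0.
A = 1 and Z = 0 is ¹n — a neutron.

neutron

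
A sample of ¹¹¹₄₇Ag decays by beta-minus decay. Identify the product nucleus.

Cd-111

Beta-minus decay: mass number changes by +0, atomic number by +1.
A: 111 = 111; Z: 47 + 1 = 48.
Z = 48 is cadmium, so the daughter is ¹¹¹₄₈Cd.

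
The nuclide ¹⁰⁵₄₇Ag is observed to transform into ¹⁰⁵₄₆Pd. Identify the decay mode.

beta-plus decay or electron capture

ΔA = 105 − 105 = 0; ΔZ = 46 − 47 = -1.
A is unchanged and Z drops by 1 — a proton has become a neutron (β⁺ emission or electron capture).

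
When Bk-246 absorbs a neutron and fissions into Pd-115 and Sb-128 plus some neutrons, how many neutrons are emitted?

Conserve mass number: 247 = 115 + 128 + k, so k = 247 − 243 = 4.
Check atomic number: 97 = 46 + 51 + 0 = 97. ✓

4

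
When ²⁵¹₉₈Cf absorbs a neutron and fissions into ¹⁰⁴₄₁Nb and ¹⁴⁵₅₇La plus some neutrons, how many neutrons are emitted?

Conserve mass number: 252 = 104 + 145 + k, so k = 252 − 249 = 3.
Check atomic number: 98 = 41 + 57 + 0 = 98. ✓

3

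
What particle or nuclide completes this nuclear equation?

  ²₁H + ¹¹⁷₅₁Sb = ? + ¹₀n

Te-118

Conserve mass number: 2 + 117 = A + 1, so A = 118.
Conserve atomic number: 1 + 51 = Z + 0, so Z = 52.
Z = 52 is tellurium, so the species is ¹¹⁸₅₂Te.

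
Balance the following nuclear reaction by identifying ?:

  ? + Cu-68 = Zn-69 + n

Conserve mass number: A + 68 = 69 + 1, so A = 2.
Conserve atomic number: Z + 29 = 30 + 0, so Z = 1.
A = 2 and Z = 1 is H-2 — a deuteron.

deuteron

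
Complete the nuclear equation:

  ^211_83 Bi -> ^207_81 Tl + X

Conserve mass number: 211 = 207 + A, so A = 4.
Conserve atomic number: 83 = 81 + Z, so Z = 2.
A = 4 and Z = 2 is ^4_2 He — an alpha particle.

alpha particle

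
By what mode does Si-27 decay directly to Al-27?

ΔA = 27 − 27 = 0; ΔZ = 13 − 14 = -1.
A is unchanged and Z drops by 1 — a proton has become a neutron (β⁺ emission or electron capture).

beta-plus decay or electron capture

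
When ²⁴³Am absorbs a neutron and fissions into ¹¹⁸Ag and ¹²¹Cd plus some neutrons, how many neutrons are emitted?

Conserve mass number: 244 = 118 + 121 + k, so k = 244 − 239 = 5.
Check atomic number: 95 = 47 + 48 + 0 = 95. ✓

5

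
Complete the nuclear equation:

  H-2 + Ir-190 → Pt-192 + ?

gamma ray

Conserve mass number: 2 + 190 = 192 + A, so A = 0.
Conserve atomic number: 1 + 77 = 78 + Z, so Z = 0.
A = 0 and Z = 0 is γ — a gamma ray.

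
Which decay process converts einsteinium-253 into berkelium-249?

ΔA = 249 − 253 = -4; ΔZ = 97 − 99 = -2.
A drops by 4 and Z drops by 2 — the signature of alpha emission.

alpha decay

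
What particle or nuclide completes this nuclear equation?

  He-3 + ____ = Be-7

alpha particle

Conserve mass number: 3 + A = 7, so A = 4.
Conserve atomic number: 2 + Z = 4, so Z = 2.
A = 4 and Z = 2 is He-4 — an alpha particle.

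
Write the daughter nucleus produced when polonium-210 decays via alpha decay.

Alpha decay: mass number changes by -4, atomic number by -2.
A: 210 − 4 = 206; Z: 84 − 2 = 82.
Z = 82 is lead, so the daughter is lead-206.

Pb-206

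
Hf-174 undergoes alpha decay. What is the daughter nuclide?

Alpha decay: mass number changes by -4, atomic number by -2.
A: 174 − 4 = 170; Z: 72 − 2 = 70.
Z = 70 is ytterbium, so the daughter is Yb-170.

Yb-170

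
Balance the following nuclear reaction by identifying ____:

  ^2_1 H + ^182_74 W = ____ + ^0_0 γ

Conserve mass number: 2 + 182 = A + 0, so A = 184.
Conserve atomic number: 1 + 74 = Z + 0, so Z = 75.
Z = 75 is rhenium, so the species is ^184_75 Re.

Re-184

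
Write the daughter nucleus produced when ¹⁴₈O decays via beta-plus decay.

Beta-plus decay: mass number changes by +0, atomic number by -1.
A: 14 = 14; Z: 8 − 1 = 7.
Z = 7 is nitrogen, so the daughter is ¹⁴₇N.

N-14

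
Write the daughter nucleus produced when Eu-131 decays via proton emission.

Proton emission: mass number changes by -1, atomic number by -1.
A: 131 − 1 = 130; Z: 63 − 1 = 62.
Z = 62 is samarium, so the daughter is Sm-130.

Sm-130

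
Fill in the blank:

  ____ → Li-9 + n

Li-10

Conserve mass number: A = 9 + 1, so A = 10.
Conserve atomic number: Z = 3 + 0, so Z = 3.
Z = 3 is lithium, so the species is Li-10.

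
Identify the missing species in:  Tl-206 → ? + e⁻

Conserve mass number: 206 = A + 0, so A = 206.
Conserve atomic number: 81 = Z − 1, so Z = 82.
Z = 82 is lead, so the species is Pb-206.

Pb-206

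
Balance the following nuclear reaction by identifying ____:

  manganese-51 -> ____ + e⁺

Conserve mass number: 51 = A + 0, so A = 51.
Conserve atomic number: 25 = Z + 1, so Z = 24.
Z = 24 is chromium, so the species is chromium-51.

Cr-51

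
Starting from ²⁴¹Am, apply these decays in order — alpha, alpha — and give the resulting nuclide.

Start: (A, Z) = (241, 95).
After α: (237, 93).
After α: (233, 91).
Z = 91 is protactinium.

Pa-233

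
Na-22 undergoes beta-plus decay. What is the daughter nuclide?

Ne-22

Beta-plus decay: mass number changes by +0, atomic number by -1.
A: 22 = 22; Z: 11 − 1 = 10.
Z = 10 is neon, so the daughter is Ne-22.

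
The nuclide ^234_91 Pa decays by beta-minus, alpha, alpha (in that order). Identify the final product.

Ra-226

Start: (A, Z) = (234, 91).
After β⁻: (234, 92).
After α: (230, 90).
After α: (226, 88).
Z = 88 is radium.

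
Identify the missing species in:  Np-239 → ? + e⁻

Conserve mass number: 239 = A + 0, so A = 239.
Conserve atomic number: 93 = Z − 1, so Z = 94.
Z = 94 is plutonium, so the species is Pu-239.

Pu-239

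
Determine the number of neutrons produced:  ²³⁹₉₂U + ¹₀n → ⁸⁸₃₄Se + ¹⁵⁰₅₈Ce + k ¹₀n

2

Conserve mass number: 240 = 88 + 150 + k, so k = 240 − 238 = 2.
Check atomic number: 92 = 34 + 58 + 0 = 92. ✓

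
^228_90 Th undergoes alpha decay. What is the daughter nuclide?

Alpha decay: mass number changes by -4, atomic number by -2.
A: 228 − 4 = 224; Z: 90 − 2 = 88.
Z = 88 is radium, so the daughter is ^224_88 Ra.

Ra-224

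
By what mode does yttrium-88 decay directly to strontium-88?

ΔA = 88 − 88 = 0; ΔZ = 38 − 39 = -1.
A is unchanged and Z drops by 1 — a proton has become a neutron (β⁺ emission or electron capture).

beta-plus decay or electron capture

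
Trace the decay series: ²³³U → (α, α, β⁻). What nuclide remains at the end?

Start: (A, Z) = (233, 92).
After α: (229, 90).
After α: (225, 88).
After β⁻: (225, 89).
Z = 89 is actinium.

Ac-225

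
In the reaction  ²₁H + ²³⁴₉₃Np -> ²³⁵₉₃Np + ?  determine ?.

proton

Conserve mass number: 2 + 234 = 235 + A, so A = 1.
Conserve atomic number: 1 + 93 = 93 + Z, so Z = 1.
A = 1 and Z = 1 is ¹₁H — a proton.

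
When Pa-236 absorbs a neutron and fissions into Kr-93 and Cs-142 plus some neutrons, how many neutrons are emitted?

2

Conserve mass number: 237 = 93 + 142 + k, so k = 237 − 235 = 2.
Check atomic number: 91 = 36 + 55 + 0 = 91. ✓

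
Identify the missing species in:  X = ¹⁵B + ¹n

Conserve mass number: A = 15 + 1, so A = 16.
Conserve atomic number: Z = 5 + 0, so Z = 5.
Z = 5 is boron, so the species is ¹⁶B.

B-16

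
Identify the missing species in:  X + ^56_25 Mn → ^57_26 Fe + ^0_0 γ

proton

Conserve mass number: A + 56 = 57 + 0, so A = 1.
Conserve atomic number: Z + 25 = 26 + 0, so Z = 1.
A = 1 and Z = 1 is ^1_1 H — a proton.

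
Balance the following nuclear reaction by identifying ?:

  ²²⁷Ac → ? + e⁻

Conserve mass number: 227 = A + 0, so A = 227.
Conserve atomic number: 89 = Z − 1, so Z = 90.
Z = 90 is thorium, so the species is ²²⁷Th.

Th-227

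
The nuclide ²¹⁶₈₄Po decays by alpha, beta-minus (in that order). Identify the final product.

Start: (A, Z) = (216, 84).
After α: (212, 82).
After β⁻: (212, 83).
Z = 83 is bismuth.

Bi-212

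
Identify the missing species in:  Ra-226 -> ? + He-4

Conserve mass number: 226 = A + 4, so A = 222.
Conserve atomic number: 88 = Z + 2, so Z = 86.
Z = 86 is radon, so the species is Rn-222.

Rn-222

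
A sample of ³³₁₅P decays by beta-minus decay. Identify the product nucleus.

S-33

Beta-minus decay: mass number changes by +0, atomic number by +1.
A: 33 = 33; Z: 15 + 1 = 16.
Z = 16 is sulfur, so the daughter is ³³₁₆S.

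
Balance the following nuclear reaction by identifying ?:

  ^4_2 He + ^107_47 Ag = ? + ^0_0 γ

In-111

Conserve mass number: 4 + 107 = A + 0, so A = 111.
Conserve atomic number: 2 + 47 = Z + 0, so Z = 49.
Z = 49 is indium, so the species is ^111_49 In.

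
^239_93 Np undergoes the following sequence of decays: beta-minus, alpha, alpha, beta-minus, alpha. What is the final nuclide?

Ac-227

Start: (A, Z) = (239, 93).
After β⁻: (239, 94).
After α: (235, 92).
After α: (231, 90).
After β⁻: (231, 91).
After α: (227, 89).
Z = 89 is actinium.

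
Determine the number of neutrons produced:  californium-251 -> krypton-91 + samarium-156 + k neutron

4

Conserve mass number: 251 = 91 + 156 + k, so k = 251 − 247 = 4.
Check atomic number: 98 = 36 + 62 + 0 = 98. ✓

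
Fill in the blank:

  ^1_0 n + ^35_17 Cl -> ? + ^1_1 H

Conserve mass number: 1 + 35 = A + 1, so A = 35.
Conserve atomic number: 0 + 17 = Z + 1, so Z = 16.
Z = 16 is sulfur, so the species is ^35_16 S.

S-35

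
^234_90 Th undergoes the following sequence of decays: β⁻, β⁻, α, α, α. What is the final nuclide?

Start: (A, Z) = (234, 90).
After β⁻: (234, 91).
After β⁻: (234, 92).
After α: (230, 90).
After α: (226, 88).
After α: (222, 86).
Z = 86 is radon.

Rn-222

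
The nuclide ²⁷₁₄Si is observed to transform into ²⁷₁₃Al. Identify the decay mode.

ΔA = 27 − 27 = 0; ΔZ = 13 − 14 = -1.
A is unchanged and Z drops by 1 — a proton has become a neutron (β⁺ emission or electron capture).

beta-plus decay or electron capture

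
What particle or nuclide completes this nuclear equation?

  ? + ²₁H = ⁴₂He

Conserve mass number: A + 2 = 4, so A = 2.
Conserve atomic number: Z + 1 = 2, so Z = 1.
A = 2 and Z = 1 is ²₁H — a deuteron.

deuteron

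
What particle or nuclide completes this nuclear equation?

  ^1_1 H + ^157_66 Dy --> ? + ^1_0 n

Conserve mass number: 1 + 157 = A + 1, so A = 157.
Conserve atomic number: 1 + 66 = Z + 0, so Z = 67.
Z = 67 is holmium, so the species is ^157_67 Ho.

Ho-157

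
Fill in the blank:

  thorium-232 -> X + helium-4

Ra-228

Conserve mass number: 232 = A + 4, so A = 228.
Conserve atomic number: 90 = Z + 2, so Z = 88.
Z = 88 is radium, so the species is radium-228.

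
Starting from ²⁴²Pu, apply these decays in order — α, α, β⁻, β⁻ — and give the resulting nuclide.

Start: (A, Z) = (242, 94).
After α: (238, 92).
After α: (234, 90).
After β⁻: (234, 91).
After β⁻: (234, 92).
Z = 92 is uranium.

U-234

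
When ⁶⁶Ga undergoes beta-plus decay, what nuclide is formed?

Beta-plus decay: mass number changes by +0, atomic number by -1.
A: 66 = 66; Z: 31 − 1 = 30.
Z = 30 is zinc, so the daughter is ⁶⁶Zn.

Zn-66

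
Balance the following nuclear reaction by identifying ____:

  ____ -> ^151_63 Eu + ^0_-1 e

Sm-151

Conserve mass number: A = 151 + 0, so A = 151.
Conserve atomic number: Z = 63 − 1, so Z = 62.
Z = 62 is samarium, so the species is ^151_62 Sm.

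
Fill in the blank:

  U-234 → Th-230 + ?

Conserve mass number: 234 = 230 + A, so A = 4.
Conserve atomic number: 92 = 90 + Z, so Z = 2.
A = 4 and Z = 2 is He-4 — an alpha particle.

alpha particle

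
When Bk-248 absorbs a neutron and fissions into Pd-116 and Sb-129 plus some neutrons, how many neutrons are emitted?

4

Conserve mass number: 249 = 116 + 129 + k, so k = 249 − 245 = 4.
Check atomic number: 97 = 46 + 51 + 0 = 97. ✓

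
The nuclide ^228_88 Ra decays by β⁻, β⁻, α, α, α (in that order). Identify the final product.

Start: (A, Z) = (228, 88).
After β⁻: (228, 89).
After β⁻: (228, 90).
After α: (224, 88).
After α: (220, 86).
After α: (216, 84).
Z = 84 is polonium.

Po-216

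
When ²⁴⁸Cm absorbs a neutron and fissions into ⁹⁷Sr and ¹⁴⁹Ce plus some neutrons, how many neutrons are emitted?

3

Conserve mass number: 249 = 97 + 149 + k, so k = 249 − 246 = 3.
Check atomic number: 96 = 38 + 58 + 0 = 96. ✓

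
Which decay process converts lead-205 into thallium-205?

beta-plus decay or electron capture

ΔA = 205 − 205 = 0; ΔZ = 81 − 82 = -1.
A is unchanged and Z drops by 1 — a proton has become a neutron (β⁺ emission or electron capture).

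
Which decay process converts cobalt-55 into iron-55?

beta-plus decay or electron capture

ΔA = 55 − 55 = 0; ΔZ = 26 − 27 = -1.
A is unchanged and Z drops by 1 — a proton has become a neutron (β⁺ emission or electron capture).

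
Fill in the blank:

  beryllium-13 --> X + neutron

Be-12

Conserve mass number: 13 = A + 1, so A = 12.
Conserve atomic number: 4 = Z + 0, so Z = 4.
Z = 4 is beryllium, so the species is beryllium-12.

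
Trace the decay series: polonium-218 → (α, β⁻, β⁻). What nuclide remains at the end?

Po-214

Start: (A, Z) = (218, 84).
After α: (214, 82).
After β⁻: (214, 83).
After β⁻: (214, 84).
Z = 84 is polonium.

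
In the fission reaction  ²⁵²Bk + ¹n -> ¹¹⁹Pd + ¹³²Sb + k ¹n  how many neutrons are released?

2

Conserve mass number: 253 = 119 + 132 + k, so k = 253 − 251 = 2.
Check atomic number: 97 = 46 + 51 + 0 = 97. ✓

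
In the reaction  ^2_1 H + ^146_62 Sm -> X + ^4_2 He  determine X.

Pm-144

Conserve mass number: 2 + 146 = A + 4, so A = 144.
Conserve atomic number: 1 + 62 = Z + 2, so Z = 61.
Z = 61 is promethium, so the species is ^144_61 Pm.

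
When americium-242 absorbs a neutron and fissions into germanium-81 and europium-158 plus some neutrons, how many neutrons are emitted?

4

Conserve mass number: 243 = 81 + 158 + k, so k = 243 − 239 = 4.
Check atomic number: 95 = 32 + 63 + 0 = 95. ✓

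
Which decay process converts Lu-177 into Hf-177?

beta-minus decay

ΔA = 177 − 177 = 0; ΔZ = 72 − 71 = +1.
A is unchanged and Z rises by 1 — a neutron has become a proton (β⁻ decay).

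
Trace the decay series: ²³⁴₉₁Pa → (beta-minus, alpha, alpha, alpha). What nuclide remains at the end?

Start: (A, Z) = (234, 91).
After β⁻: (234, 92).
After α: (230, 90).
After α: (226, 88).
After α: (222, 86).
Z = 86 is radon.

Rn-222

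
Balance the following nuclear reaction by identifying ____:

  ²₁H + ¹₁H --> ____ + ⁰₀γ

He-3

Conserve mass number: 2 + 1 = A + 0, so A = 3.
Conserve atomic number: 1 + 1 = Z + 0, so Z = 2.
Z = 2 is helium, so the species is ³₂He.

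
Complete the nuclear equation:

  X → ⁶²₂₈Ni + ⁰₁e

Conserve mass number: A = 62 + 0, so A = 62.
Conserve atomic number: Z = 28 + 1, so Z = 29.
Z = 29 is copper, so the species is ⁶²₂₉Cu.

Cu-62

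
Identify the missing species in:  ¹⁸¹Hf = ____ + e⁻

Ta-181

Conserve mass number: 181 = A + 0, so A = 181.
Conserve atomic number: 72 = Z − 1, so Z = 73.
Z = 73 is tantalum, so the species is ¹⁸¹Ta.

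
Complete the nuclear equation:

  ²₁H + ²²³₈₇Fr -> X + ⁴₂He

Conserve mass number: 2 + 223 = A + 4, so A = 221.
Conserve atomic number: 1 + 87 = Z + 2, so Z = 86.
Z = 86 is radon, so the species is ²²¹₈₆Rn.

Rn-221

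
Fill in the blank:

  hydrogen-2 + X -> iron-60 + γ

Mn-58

Conserve mass number: 2 + A = 60 + 0, so A = 58.
Conserve atomic number: 1 + Z = 26 + 0, so Z = 25.
Z = 25 is manganese, so the species is manganese-58.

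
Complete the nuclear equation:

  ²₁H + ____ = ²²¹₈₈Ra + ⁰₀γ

Conserve mass number: 2 + A = 221 + 0, so A = 219.
Conserve atomic number: 1 + Z = 88 + 0, so Z = 87.
Z = 87 is francium, so the species is ²¹⁹₈₇Fr.

Fr-219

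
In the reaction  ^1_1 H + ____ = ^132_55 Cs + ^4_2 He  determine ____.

Conserve mass number: 1 + A = 132 + 4, so A = 135.
Conserve atomic number: 1 + Z = 55 + 2, so Z = 56.
Z = 56 is barium, so the species is ^135_56 Ba.

Ba-135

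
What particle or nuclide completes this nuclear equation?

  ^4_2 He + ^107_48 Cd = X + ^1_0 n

Sn-110

Conserve mass number: 4 + 107 = A + 1, so A = 110.
Conserve atomic number: 2 + 48 = Z + 0, so Z = 50.
Z = 50 is tin, so the species is ^110_50 Sn.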